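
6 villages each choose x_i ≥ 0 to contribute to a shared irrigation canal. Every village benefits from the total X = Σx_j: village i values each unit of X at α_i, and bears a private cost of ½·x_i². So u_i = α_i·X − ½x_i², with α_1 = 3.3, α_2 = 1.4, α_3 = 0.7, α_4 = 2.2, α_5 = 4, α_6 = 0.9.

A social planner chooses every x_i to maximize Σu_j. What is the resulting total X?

Planner FOC: ∂(Σu_j)/∂x_i = (Σα_j) − x_i = 0, so x_i^SO = Σα_j = 12.5 for every i; X^SO = 75.

75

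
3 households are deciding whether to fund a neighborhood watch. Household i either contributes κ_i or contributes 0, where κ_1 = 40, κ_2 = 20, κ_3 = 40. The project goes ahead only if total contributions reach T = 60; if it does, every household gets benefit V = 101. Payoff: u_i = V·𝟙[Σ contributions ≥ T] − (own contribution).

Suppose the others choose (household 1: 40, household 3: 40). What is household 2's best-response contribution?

0

Others' total = 80 ≥ 60; contributing adds cost 20 for no extra benefit.
Best response: 0.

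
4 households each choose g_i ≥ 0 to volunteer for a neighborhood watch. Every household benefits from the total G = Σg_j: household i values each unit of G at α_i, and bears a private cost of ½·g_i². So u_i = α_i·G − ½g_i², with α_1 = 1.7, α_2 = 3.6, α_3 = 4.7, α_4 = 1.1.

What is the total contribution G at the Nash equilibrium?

11.1

Household i's FOC: ∂u_i/∂g_i = α_i − g_i = 0, so g_i* = α_i.
NE contributions = (1.7, 3.6, 4.7, 1.1); G = 11.1.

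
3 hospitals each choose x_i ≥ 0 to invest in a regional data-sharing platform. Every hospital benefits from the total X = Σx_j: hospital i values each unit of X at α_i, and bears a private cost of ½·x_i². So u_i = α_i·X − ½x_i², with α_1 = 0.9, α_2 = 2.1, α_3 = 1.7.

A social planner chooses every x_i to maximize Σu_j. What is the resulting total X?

Planner FOC: ∂(Σu_j)/∂x_i = (Σα_j) − x_i = 0, so x_i^SO = Σα_j = 4.7 for every i; X^SO = 14.1.

14.1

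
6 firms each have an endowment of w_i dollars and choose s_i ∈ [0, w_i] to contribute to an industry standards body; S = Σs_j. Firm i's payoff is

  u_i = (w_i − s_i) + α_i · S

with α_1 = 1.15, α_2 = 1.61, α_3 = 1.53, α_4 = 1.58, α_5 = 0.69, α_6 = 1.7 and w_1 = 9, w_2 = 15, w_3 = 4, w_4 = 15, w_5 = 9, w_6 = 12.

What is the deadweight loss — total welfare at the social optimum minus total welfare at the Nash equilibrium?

∂u_i/∂s_i = α_i − 1, so firm i contributes w_i if α_i > 1, else 0.
α_i > 1 for i ∈ {1, 2, 3, 4, 6}; NE contributions (9, 15, 4, 15, 0, 12), S = 55.
W^NE = Σw_i − S^NE + (Σα_i)·S^NE = 64 + 7.26·55 = 463.3.
Planner: ∂(Σu_j)/∂s_i = Σα_j − 1 = 7.26 > 0, so everyone contributes w_i; S^SO = 64, W^SO = 64 + 7.26·64 = 528.64.
Deadweight loss = 65.34.

65.34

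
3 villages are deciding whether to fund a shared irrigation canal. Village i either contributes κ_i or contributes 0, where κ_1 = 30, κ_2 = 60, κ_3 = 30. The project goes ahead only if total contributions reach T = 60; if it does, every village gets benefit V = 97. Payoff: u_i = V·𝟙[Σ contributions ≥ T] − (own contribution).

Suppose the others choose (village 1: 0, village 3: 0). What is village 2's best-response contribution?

Others' total = 0. Contributing 60 brings total to 60 ≥ 60: gain V − κ_2 = 37.
Best response: 60.

60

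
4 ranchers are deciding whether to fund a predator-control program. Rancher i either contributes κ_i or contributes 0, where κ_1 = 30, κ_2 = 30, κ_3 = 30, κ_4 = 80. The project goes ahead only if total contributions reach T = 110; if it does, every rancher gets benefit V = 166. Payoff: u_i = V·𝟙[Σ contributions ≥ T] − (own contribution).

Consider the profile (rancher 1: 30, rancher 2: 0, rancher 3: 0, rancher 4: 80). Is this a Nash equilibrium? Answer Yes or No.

Total = 110 ≥ 110: provided.
Rancher 1 (pledges 30, payoff 136): dropping to 0 → total 80, payoff 0. No gain.
Rancher 2 (pledges 0, payoff 166): pledging 30 → total 140, payoff 136. No gain.
Rancher 3 (pledges 0, payoff 166): pledging 30 → total 140, payoff 136. No gain.
Rancher 4 (pledges 80, payoff 86): dropping to 0 → total 30, payoff 0. No gain.

Yes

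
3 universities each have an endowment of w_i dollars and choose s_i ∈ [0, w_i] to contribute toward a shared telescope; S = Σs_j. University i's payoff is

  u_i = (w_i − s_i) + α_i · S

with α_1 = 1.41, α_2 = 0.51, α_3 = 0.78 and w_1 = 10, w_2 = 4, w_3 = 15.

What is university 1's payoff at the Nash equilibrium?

∂u_i/∂s_i = α_i − 1, so university i contributes w_i if α_i > 1, else 0.
α_i > 1 for i ∈ {1}; NE contributions (10, 0, 0), S = 10.
u_1 = (10 − 10) + 1.41·10 = 14.1.

14.1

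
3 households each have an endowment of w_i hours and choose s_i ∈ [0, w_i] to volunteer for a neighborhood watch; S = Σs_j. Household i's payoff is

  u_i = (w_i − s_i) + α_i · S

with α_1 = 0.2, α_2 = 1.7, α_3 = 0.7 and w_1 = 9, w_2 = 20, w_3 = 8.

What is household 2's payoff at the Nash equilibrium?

∂u_i/∂s_i = α_i − 1, so household i contributes w_i if α_i > 1, else 0.
α_i > 1 for i ∈ {2}; NE contributions (0, 20, 0), S = 20.
u_2 = (20 − 20) + 1.7·20 = 34.

34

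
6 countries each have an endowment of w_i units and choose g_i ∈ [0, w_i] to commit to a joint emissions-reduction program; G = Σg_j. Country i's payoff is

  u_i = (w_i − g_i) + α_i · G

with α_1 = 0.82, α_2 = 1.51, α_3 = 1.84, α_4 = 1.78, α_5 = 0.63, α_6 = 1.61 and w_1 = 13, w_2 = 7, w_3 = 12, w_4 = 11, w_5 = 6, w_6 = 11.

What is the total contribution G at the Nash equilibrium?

41

∂u_i/∂g_i = α_i − 1, so country i contributes w_i if α_i > 1, else 0.
α_i > 1 for i ∈ {2, 3, 4, 6}; NE contributions (0, 7, 12, 11, 0, 11), G = 41.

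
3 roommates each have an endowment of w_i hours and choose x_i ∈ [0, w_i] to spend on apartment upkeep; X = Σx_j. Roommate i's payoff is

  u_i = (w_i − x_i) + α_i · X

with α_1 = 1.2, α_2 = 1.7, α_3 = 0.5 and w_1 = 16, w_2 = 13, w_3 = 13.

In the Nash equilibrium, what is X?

∂u_i/∂x_i = α_i − 1, so roommate i contributes w_i if α_i > 1, else 0.
α_i > 1 for i ∈ {1, 2}; NE contributions (16, 13, 0), X = 29.

29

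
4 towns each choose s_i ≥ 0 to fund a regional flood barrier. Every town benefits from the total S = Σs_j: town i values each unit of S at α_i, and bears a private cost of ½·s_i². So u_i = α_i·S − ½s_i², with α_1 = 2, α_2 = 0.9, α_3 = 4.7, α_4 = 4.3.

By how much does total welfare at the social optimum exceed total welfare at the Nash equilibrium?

164.305

Town i's FOC: ∂u_i/∂s_i = α_i − s_i = 0, so s_i* = α_i.
NE contributions = (2, 0.9, 4.7, 4.3); S = 11.9.
W^NE = (Σα)·S − ½Σα_i² = 11.9² − ½·45.39 = 118.915.
Planner sets s_i = Σα_j = 11.9 for every i, so S^SO = 4·11.9 = 47.6.
W^SO = (Σα)·S^SO − ½·4·(Σα)² = (4/2)·11.9² = 283.22.
Deadweight loss = W^SO − W^NE = 164.305.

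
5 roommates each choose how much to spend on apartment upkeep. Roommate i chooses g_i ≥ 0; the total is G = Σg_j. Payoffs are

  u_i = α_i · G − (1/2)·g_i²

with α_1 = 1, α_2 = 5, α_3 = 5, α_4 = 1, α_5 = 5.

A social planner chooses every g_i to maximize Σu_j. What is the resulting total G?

85

Planner FOC: ∂(Σu_j)/∂g_i = (Σα_j) − g_i = 0, so g_i^SO = Σα_j = 17 for every i; G^SO = 85.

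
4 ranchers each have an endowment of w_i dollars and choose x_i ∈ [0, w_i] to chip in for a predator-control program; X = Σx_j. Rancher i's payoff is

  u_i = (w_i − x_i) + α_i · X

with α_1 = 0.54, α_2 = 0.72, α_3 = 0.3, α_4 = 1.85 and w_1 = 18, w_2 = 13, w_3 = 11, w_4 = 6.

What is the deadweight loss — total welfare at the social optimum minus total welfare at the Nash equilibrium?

∂u_i/∂x_i = α_i − 1, so rancher i contributes w_i if α_i > 1, else 0.
α_i > 1 for i ∈ {4}; NE contributions (0, 0, 0, 6), X = 6.
W^NE = Σw_i − X^NE + (Σα_i)·X^NE = 48 + 2.41·6 = 62.46.
Planner: ∂(Σu_j)/∂x_i = Σα_j − 1 = 2.41 > 0, so everyone contributes w_i; X^SO = 48, W^SO = 48 + 2.41·48 = 163.68.
Deadweight loss = 101.22.

101.22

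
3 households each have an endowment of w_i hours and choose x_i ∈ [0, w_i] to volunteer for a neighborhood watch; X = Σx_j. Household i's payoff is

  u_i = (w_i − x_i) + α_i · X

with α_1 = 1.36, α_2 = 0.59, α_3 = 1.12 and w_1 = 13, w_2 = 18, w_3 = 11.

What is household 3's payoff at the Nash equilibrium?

26.88

∂u_i/∂x_i = α_i − 1, so household i contributes w_i if α_i > 1, else 0.
α_i > 1 for i ∈ {1, 3}; NE contributions (13, 0, 11), X = 24.
u_3 = (11 − 11) + 1.12·24 = 26.88.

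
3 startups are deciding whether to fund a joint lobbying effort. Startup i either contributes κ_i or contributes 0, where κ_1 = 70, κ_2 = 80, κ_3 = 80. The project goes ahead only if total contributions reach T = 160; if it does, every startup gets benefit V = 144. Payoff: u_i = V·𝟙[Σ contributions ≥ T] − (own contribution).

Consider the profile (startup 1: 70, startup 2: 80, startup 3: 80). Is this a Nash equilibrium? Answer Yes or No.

No

Total = 230 ≥ 160: provided.
Startup 1 (pledges 70, payoff 74): dropping to 0 → total 160, payoff 144. Profitable deviation.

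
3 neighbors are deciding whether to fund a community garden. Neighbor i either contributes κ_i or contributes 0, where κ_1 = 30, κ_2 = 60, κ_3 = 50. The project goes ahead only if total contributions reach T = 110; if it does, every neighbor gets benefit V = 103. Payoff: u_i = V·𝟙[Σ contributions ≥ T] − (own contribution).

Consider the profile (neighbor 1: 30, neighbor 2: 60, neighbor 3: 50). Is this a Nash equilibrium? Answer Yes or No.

No

Total = 140 ≥ 110: provided.
Neighbor 1 (pledges 30, payoff 73): dropping to 0 → total 110, payoff 103. Profitable deviation.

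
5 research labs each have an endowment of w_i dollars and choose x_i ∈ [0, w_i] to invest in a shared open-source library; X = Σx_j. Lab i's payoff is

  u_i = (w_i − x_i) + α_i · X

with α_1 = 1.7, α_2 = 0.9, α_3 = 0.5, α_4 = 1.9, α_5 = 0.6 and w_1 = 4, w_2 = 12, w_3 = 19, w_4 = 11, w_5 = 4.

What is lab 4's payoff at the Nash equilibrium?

∂u_i/∂x_i = α_i − 1, so lab i contributes w_i if α_i > 1, else 0.
α_i > 1 for i ∈ {1, 4}; NE contributions (4, 0, 0, 11, 0), X = 15.
u_4 = (11 − 11) + 1.9·15 = 28.5.

28.5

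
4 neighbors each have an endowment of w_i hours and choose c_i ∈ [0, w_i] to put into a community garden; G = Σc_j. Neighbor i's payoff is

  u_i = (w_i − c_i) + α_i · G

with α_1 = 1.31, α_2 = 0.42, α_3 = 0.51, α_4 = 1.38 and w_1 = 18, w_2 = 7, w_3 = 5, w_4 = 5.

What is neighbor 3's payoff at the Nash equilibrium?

16.73

∂u_i/∂c_i = α_i − 1, so neighbor i contributes w_i if α_i > 1, else 0.
α_i > 1 for i ∈ {1, 4}; NE contributions (18, 0, 0, 5), G = 23.
u_3 = (5 − 0) + 0.51·23 = 16.73.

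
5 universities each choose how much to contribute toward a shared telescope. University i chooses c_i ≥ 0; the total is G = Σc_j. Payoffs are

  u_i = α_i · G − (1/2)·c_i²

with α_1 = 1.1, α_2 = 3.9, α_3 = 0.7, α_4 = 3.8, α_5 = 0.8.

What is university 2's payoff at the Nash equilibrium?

University i's FOC: ∂u_i/∂c_i = α_i − c_i = 0, so c_i* = α_i.
NE contributions = (1.1, 3.9, 0.7, 3.8, 0.8); G = 10.3.
u_2 = α_2·G − ½·(c_2)² = 3.9·10.3 − ½·3.9² = 32.565.

32.565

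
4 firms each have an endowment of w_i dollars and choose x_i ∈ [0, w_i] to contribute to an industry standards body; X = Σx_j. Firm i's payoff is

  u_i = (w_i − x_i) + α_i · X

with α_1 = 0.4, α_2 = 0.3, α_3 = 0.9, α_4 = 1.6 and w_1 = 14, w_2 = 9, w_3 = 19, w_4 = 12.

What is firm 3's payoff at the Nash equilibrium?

29.8

∂u_i/∂x_i = α_i − 1, so firm i contributes w_i if α_i > 1, else 0.
α_i > 1 for i ∈ {4}; NE contributions (0, 0, 0, 12), X = 12.
u_3 = (19 − 0) + 0.9·12 = 29.8.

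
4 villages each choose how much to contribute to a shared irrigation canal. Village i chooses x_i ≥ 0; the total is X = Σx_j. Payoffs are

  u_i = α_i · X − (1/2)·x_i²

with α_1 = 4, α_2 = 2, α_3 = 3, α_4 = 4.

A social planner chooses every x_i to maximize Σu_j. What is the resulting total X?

52

Planner FOC: ∂(Σu_j)/∂x_i = (Σα_j) − x_i = 0, so x_i^SO = Σα_j = 13 for every i; X^SO = 52.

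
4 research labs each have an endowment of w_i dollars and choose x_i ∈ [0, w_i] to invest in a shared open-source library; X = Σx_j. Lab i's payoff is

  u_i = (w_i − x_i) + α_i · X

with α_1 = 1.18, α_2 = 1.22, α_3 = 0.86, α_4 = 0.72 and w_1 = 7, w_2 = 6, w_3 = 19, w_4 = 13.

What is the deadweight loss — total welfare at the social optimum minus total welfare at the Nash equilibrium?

95.36

∂u_i/∂x_i = α_i − 1, so lab i contributes w_i if α_i > 1, else 0.
α_i > 1 for i ∈ {1, 2}; NE contributions (7, 6, 0, 0), X = 13.
W^NE = Σw_i − X^NE + (Σα_i)·X^NE = 45 + 2.98·13 = 83.74.
Planner: ∂(Σu_j)/∂x_i = Σα_j − 1 = 2.98 > 0, so everyone contributes w_i; X^SO = 45, W^SO = 45 + 2.98·45 = 179.1.
Deadweight loss = 95.36.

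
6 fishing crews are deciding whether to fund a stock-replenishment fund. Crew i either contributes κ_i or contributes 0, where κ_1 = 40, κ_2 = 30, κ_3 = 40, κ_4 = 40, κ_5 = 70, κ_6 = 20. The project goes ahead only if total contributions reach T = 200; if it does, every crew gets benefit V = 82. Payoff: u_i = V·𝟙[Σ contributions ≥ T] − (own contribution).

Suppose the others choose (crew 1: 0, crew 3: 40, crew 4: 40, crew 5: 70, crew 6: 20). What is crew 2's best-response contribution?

Others' total = 170. Contributing 30 brings total to 200 ≥ 200: gain V − κ_2 = 52.
Best response: 30.

30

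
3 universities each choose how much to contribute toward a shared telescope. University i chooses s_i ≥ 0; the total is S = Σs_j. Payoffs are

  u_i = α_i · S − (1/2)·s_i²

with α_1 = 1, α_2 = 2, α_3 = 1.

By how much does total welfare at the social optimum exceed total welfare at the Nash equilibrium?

11

University i's FOC: ∂u_i/∂s_i = α_i − s_i = 0, so s_i* = α_i.
NE contributions = (1, 2, 1); S = 4.
W^NE = (Σα)·S − ½Σα_i² = 4² − ½·6 = 13.
Planner sets s_i = Σα_j = 4 for every i, so S^SO = 3·4 = 12.
W^SO = (Σα)·S^SO − ½·3·(Σα)² = (3/2)·4² = 24.
Deadweight loss = W^SO − W^NE = 11.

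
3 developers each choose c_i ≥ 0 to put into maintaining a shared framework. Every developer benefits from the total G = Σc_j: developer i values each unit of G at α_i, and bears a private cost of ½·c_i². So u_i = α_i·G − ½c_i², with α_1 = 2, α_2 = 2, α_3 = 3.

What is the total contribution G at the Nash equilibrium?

Developer i's FOC: ∂u_i/∂c_i = α_i − c_i = 0, so c_i* = α_i.
NE contributions = (2, 2, 3); G = 7.

7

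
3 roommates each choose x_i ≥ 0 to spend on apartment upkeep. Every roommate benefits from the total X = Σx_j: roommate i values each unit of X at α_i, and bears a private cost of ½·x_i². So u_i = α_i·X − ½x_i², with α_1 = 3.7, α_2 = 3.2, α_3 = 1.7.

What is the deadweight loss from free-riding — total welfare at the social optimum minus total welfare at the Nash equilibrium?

Roommate i's FOC: ∂u_i/∂x_i = α_i − x_i = 0, so x_i* = α_i.
NE contributions = (3.7, 3.2, 1.7); X = 8.6.
W^NE = (Σα)·X − ½Σα_i² = 8.6² − ½·26.82 = 60.55.
Planner sets x_i = Σα_j = 8.6 for every i, so X^SO = 3·8.6 = 25.8.
W^SO = (Σα)·X^SO − ½·3·(Σα)² = (3/2)·8.6² = 110.94.
Deadweight loss = W^SO − W^NE = 50.39.

50.39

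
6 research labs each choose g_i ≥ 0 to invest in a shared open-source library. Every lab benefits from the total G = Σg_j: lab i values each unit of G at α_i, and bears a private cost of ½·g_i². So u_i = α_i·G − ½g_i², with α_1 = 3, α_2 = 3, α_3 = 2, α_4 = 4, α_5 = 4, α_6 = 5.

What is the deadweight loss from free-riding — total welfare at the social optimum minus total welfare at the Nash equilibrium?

921.5

Lab i's FOC: ∂u_i/∂g_i = α_i − g_i = 0, so g_i* = α_i.
NE contributions = (3, 3, 2, 4, 4, 5); G = 21.
W^NE = (Σα)·G − ½Σα_i² = 21² − ½·79 = 401.5.
Planner sets g_i = Σα_j = 21 for every i, so G^SO = 6·21 = 126.
W^SO = (Σα)·G^SO − ½·6·(Σα)² = (6/2)·21² = 1323.
Deadweight loss = W^SO − W^NE = 921.5.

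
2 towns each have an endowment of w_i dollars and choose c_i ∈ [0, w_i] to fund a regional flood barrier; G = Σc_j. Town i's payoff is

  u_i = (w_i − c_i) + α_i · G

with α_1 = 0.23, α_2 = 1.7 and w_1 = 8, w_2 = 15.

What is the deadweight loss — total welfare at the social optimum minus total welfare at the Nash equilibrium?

∂u_i/∂c_i = α_i − 1, so town i contributes w_i if α_i > 1, else 0.
α_i > 1 for i ∈ {2}; NE contributions (0, 15), G = 15.
W^NE = Σw_i − G^NE + (Σα_i)·G^NE = 23 + 0.93·15 = 36.95.
Planner: ∂(Σu_j)/∂c_i = Σα_j − 1 = 0.93 > 0, so everyone contributes w_i; G^SO = 23, W^SO = 23 + 0.93·23 = 44.39.
Deadweight loss = 7.44.

7.44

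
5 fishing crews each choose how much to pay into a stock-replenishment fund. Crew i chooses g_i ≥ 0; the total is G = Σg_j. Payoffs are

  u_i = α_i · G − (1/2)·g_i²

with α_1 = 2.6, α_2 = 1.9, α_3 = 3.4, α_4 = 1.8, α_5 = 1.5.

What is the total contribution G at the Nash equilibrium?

Crew i's FOC: ∂u_i/∂g_i = α_i − g_i = 0, so g_i* = α_i.
NE contributions = (2.6, 1.9, 3.4, 1.8, 1.5); G = 11.2.

11.2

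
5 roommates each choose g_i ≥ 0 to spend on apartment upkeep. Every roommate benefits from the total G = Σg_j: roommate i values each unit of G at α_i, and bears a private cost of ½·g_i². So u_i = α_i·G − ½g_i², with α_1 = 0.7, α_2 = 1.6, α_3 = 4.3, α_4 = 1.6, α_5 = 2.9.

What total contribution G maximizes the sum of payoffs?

Planner FOC: ∂(Σu_j)/∂g_i = (Σα_j) − g_i = 0, so g_i^SO = Σα_j = 11.1 for every i; G^SO = 55.5.

55.5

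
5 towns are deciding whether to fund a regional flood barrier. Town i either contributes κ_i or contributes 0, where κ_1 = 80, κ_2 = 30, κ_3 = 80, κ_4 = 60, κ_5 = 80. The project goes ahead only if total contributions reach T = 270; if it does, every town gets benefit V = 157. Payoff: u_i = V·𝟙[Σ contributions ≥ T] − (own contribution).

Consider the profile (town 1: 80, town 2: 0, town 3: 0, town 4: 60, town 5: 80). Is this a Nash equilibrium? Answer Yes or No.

Total = 220 < 270: not provided.
Town 1 (pledges 80, payoff -80): dropping to 0 → total 140, payoff 0. Profitable deviation.

No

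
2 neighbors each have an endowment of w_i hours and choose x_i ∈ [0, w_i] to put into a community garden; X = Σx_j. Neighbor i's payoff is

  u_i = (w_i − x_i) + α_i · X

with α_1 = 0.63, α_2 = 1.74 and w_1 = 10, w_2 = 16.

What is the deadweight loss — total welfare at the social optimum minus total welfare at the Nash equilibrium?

∂u_i/∂x_i = α_i − 1, so neighbor i contributes w_i if α_i > 1, else 0.
α_i > 1 for i ∈ {2}; NE contributions (0, 16), X = 16.
W^NE = Σw_i − X^NE + (Σα_i)·X^NE = 26 + 1.37·16 = 47.92.
Planner: ∂(Σu_j)/∂x_i = Σα_j − 1 = 1.37 > 0, so everyone contributes w_i; X^SO = 26, W^SO = 26 + 1.37·26 = 61.62.
Deadweight loss = 13.7.

13.7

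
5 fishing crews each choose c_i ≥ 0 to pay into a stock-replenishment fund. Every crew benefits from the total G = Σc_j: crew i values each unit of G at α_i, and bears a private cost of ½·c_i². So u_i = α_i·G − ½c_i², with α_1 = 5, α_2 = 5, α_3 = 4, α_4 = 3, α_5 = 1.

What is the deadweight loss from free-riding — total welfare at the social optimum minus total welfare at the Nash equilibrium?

524

Crew i's FOC: ∂u_i/∂c_i = α_i − c_i = 0, so c_i* = α_i.
NE contributions = (5, 5, 4, 3, 1); G = 18.
W^NE = (Σα)·G − ½Σα_i² = 18² − ½·76 = 286.
Planner sets c_i = Σα_j = 18 for every i, so G^SO = 5·18 = 90.
W^SO = (Σα)·G^SO − ½·5·(Σα)² = (5/2)·18² = 810.
Deadweight loss = W^SO − W^NE = 524.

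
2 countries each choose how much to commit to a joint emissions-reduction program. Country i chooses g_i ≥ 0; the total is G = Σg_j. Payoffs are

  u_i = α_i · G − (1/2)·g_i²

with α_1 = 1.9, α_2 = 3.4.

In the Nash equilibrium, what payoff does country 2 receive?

12.24

Country i's FOC: ∂u_i/∂g_i = α_i − g_i = 0, so g_i* = α_i.
NE contributions = (1.9, 3.4); G = 5.3.
u_2 = α_2·G − ½·(g_2)² = 3.4·5.3 − ½·3.4² = 12.24.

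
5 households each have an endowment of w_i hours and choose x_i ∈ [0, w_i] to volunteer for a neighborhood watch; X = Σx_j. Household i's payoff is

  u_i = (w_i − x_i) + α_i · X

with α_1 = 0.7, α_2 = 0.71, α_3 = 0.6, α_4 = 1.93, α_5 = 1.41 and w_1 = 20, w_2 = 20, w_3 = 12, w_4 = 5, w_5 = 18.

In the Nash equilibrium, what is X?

23

∂u_i/∂x_i = α_i − 1, so household i contributes w_i if α_i > 1, else 0.
α_i > 1 for i ∈ {4, 5}; NE contributions (0, 0, 0, 5, 18), X = 23.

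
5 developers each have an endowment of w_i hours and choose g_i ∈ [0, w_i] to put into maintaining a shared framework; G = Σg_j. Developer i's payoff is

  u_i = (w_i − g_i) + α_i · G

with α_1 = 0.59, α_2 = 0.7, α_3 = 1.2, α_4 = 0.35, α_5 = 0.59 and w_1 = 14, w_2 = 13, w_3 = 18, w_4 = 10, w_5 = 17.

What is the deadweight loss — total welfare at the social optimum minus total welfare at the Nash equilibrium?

131.22

∂u_i/∂g_i = α_i − 1, so developer i contributes w_i if α_i > 1, else 0.
α_i > 1 for i ∈ {3}; NE contributions (0, 0, 18, 0, 0), G = 18.
W^NE = Σw_i − G^NE + (Σα_i)·G^NE = 72 + 2.43·18 = 115.74.
Planner: ∂(Σu_j)/∂g_i = Σα_j − 1 = 2.43 > 0, so everyone contributes w_i; G^SO = 72, W^SO = 72 + 2.43·72 = 246.96.
Deadweight loss = 131.22.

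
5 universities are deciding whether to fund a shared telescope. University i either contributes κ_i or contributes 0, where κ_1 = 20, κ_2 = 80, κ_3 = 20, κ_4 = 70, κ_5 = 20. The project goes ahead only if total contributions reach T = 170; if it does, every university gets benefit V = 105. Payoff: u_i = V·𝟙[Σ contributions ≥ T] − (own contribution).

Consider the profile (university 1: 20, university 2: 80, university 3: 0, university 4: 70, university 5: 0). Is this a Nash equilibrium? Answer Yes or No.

Total = 170 ≥ 170: provided.
University 1 (pledges 20, payoff 85): dropping to 0 → total 150, payoff 0. No gain.
University 2 (pledges 80, payoff 25): dropping to 0 → total 90, payoff 0. No gain.
University 3 (pledges 0, payoff 105): pledging 20 → total 190, payoff 85. No gain.
University 4 (pledges 70, payoff 35): dropping to 0 → total 100, payoff 0. No gain.
University 5 (pledges 0, payoff 105): pledging 20 → total 190, payoff 85. No gain.

Yes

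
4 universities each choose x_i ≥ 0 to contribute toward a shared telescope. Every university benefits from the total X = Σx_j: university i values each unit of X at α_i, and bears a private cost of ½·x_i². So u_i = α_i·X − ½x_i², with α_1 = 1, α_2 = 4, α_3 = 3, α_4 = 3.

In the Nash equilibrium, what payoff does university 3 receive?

28.5

University i's FOC: ∂u_i/∂x_i = α_i − x_i = 0, so x_i* = α_i.
NE contributions = (1, 4, 3, 3); X = 11.
u_3 = α_3·X − ½·(x_3)² = 3·11 − ½·3² = 28.5.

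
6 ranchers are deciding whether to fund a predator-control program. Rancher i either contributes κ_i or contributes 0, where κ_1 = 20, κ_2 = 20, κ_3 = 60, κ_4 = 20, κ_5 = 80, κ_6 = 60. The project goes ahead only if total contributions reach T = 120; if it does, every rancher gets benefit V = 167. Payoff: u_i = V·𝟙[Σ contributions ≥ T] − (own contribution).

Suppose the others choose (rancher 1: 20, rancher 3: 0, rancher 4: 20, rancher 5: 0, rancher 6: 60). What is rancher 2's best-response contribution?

Others' total = 100. Contributing 20 brings total to 120 ≥ 120: gain V − κ_2 = 147.
Best response: 20.

20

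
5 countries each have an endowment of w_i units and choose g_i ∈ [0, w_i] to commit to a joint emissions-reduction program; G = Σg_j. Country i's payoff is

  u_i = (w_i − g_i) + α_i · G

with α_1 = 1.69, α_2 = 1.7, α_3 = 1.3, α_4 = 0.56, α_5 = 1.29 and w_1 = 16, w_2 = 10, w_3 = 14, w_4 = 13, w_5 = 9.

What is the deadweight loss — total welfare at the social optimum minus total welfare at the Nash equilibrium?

72.02

∂u_i/∂g_i = α_i − 1, so country i contributes w_i if α_i > 1, else 0.
α_i > 1 for i ∈ {1, 2, 3, 5}; NE contributions (16, 10, 14, 0, 9), G = 49.
W^NE = Σw_i − G^NE + (Σα_i)·G^NE = 62 + 5.54·49 = 333.46.
Planner: ∂(Σu_j)/∂g_i = Σα_j − 1 = 5.54 > 0, so everyone contributes w_i; G^SO = 62, W^SO = 62 + 5.54·62 = 405.48.
Deadweight loss = 72.02.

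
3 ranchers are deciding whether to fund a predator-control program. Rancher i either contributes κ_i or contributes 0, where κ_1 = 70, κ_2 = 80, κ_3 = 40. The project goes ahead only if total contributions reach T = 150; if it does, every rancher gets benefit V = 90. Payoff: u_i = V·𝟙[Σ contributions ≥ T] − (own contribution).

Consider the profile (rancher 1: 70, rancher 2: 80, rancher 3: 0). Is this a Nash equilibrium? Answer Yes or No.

Yes

Total = 150 ≥ 150: provided.
Rancher 1 (pledges 70, payoff 20): dropping to 0 → total 80, payoff 0. No gain.
Rancher 2 (pledges 80, payoff 10): dropping to 0 → total 70, payoff 0. No gain.
Rancher 3 (pledges 0, payoff 90): pledging 40 → total 190, payoff 50. No gain.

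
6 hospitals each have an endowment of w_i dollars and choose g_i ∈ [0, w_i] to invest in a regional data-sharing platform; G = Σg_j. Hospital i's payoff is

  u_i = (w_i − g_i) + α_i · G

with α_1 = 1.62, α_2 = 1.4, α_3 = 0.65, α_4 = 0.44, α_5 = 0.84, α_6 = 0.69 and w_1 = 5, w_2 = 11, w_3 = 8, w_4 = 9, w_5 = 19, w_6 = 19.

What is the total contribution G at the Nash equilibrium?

∂u_i/∂g_i = α_i − 1, so hospital i contributes w_i if α_i > 1, else 0.
α_i > 1 for i ∈ {1, 2}; NE contributions (5, 11, 0, 0, 0, 0), G = 16.

16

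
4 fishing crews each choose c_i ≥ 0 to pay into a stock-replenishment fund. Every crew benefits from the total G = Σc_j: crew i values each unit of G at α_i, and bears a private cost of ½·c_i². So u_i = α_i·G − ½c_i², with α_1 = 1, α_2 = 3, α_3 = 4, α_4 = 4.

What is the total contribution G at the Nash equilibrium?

12

Crew i's FOC: ∂u_i/∂c_i = α_i − c_i = 0, so c_i* = α_i.
NE contributions = (1, 3, 4, 4); G = 12.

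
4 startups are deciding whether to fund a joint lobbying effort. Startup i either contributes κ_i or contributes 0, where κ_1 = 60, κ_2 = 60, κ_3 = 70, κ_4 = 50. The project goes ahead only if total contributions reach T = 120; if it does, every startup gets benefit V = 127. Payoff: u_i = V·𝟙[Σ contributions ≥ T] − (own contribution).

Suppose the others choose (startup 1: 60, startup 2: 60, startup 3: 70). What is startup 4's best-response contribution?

0

Others' total = 190 ≥ 120; contributing adds cost 50 for no extra benefit.
Best response: 0.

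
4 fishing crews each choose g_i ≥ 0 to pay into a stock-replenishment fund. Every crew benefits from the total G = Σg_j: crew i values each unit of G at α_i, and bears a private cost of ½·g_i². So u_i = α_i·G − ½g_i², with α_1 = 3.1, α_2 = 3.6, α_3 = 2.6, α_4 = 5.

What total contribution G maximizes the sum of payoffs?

Planner FOC: ∂(Σu_j)/∂g_i = (Σα_j) − g_i = 0, so g_i^SO = Σα_j = 14.3 for every i; G^SO = 57.2.

57.2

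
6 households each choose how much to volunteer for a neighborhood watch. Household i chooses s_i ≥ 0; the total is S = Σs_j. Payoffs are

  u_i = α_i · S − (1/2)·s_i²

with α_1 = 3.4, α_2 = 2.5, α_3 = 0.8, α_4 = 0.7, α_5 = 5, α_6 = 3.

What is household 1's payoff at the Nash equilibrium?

46.58

Household i's FOC: ∂u_i/∂s_i = α_i − s_i = 0, so s_i* = α_i.
NE contributions = (3.4, 2.5, 0.8, 0.7, 5, 3); S = 15.4.
u_1 = α_1·S − ½·(s_1)² = 3.4·15.4 − ½·3.4² = 46.58.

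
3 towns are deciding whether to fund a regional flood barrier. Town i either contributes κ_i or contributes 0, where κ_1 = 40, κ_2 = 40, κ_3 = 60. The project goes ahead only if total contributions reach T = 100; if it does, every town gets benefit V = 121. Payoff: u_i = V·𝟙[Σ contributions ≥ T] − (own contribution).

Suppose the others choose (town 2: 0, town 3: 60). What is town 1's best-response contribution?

40

Others' total = 60. Contributing 40 brings total to 100 ≥ 100: gain V − κ_1 = 81.
Best response: 40.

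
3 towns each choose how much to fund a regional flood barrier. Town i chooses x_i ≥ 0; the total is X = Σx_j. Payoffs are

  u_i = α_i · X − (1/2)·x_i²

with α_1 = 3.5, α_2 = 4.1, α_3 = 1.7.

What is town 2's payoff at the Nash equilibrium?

Town i's FOC: ∂u_i/∂x_i = α_i − x_i = 0, so x_i* = α_i.
NE contributions = (3.5, 4.1, 1.7); X = 9.3.
u_2 = α_2·X − ½·(x_2)² = 4.1·9.3 − ½·4.1² = 29.725.

29.725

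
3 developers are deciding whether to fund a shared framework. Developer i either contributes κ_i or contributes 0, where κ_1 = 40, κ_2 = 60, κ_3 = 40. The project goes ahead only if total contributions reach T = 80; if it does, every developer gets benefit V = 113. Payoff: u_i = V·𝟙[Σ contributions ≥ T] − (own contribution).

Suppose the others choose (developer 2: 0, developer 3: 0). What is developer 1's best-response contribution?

Others' total = 0. Even contributing 40 gives 40 < 80: no benefit either way.
Best response: 0.

0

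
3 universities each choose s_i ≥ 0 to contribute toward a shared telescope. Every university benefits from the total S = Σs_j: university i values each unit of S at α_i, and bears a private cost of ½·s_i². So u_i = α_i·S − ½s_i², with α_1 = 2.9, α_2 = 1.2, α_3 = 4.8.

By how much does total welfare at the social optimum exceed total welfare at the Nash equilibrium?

University i's FOC: ∂u_i/∂s_i = α_i − s_i = 0, so s_i* = α_i.
NE contributions = (2.9, 1.2, 4.8); S = 8.9.
W^NE = (Σα)·S − ½Σα_i² = 8.9² − ½·32.89 = 62.765.
Planner sets s_i = Σα_j = 8.9 for every i, so S^SO = 3·8.9 = 26.7.
W^SO = (Σα)·S^SO − ½·3·(Σα)² = (3/2)·8.9² = 118.815.
Deadweight loss = W^SO − W^NE = 56.05.

56.05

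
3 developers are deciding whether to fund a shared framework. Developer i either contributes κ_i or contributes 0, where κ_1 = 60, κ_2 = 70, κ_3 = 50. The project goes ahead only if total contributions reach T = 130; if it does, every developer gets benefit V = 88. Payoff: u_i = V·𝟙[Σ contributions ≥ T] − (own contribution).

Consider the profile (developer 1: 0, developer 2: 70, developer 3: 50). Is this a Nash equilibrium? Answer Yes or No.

No

Total = 120 < 130: not provided.
Developer 1 (pledges 0, payoff 0): pledging 60 → total 180, payoff 28. Profitable deviation.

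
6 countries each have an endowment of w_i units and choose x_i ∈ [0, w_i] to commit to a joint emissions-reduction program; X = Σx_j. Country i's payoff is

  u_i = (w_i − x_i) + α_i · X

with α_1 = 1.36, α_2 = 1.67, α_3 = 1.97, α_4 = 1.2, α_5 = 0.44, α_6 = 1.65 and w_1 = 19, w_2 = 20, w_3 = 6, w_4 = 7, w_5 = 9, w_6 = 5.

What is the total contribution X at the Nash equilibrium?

57

∂u_i/∂x_i = α_i − 1, so country i contributes w_i if α_i > 1, else 0.
α_i > 1 for i ∈ {1, 2, 3, 4, 6}; NE contributions (19, 20, 6, 7, 0, 5), X = 57.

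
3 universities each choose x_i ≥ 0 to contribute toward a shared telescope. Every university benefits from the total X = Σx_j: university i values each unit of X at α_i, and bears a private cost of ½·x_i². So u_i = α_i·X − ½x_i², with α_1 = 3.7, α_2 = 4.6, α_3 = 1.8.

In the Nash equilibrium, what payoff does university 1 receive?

30.525

University i's FOC: ∂u_i/∂x_i = α_i − x_i = 0, so x_i* = α_i.
NE contributions = (3.7, 4.6, 1.8); X = 10.1.
u_1 = α_1·X − ½·(x_1)² = 3.7·10.1 − ½·3.7² = 30.525.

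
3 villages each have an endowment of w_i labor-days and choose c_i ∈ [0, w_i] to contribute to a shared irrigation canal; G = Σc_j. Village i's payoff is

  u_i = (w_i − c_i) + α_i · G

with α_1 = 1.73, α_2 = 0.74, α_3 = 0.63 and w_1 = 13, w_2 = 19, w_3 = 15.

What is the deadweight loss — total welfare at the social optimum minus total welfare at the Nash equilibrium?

71.4

∂u_i/∂c_i = α_i − 1, so village i contributes w_i if α_i > 1, else 0.
α_i > 1 for i ∈ {1}; NE contributions (13, 0, 0), G = 13.
W^NE = Σw_i − G^NE + (Σα_i)·G^NE = 47 + 2.1·13 = 74.3.
Planner: ∂(Σu_j)/∂c_i = Σα_j − 1 = 2.1 > 0, so everyone contributes w_i; G^SO = 47, W^SO = 47 + 2.1·47 = 145.7.
Deadweight loss = 71.4.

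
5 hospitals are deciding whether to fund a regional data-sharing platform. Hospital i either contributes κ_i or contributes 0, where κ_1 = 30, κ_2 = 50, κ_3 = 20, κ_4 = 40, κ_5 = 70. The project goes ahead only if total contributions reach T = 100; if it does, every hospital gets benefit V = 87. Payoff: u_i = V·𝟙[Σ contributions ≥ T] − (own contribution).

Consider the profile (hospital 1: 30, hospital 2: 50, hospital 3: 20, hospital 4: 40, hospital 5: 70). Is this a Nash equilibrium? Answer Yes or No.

No

Total = 210 ≥ 100: provided.
Hospital 1 (pledges 30, payoff 57): dropping to 0 → total 180, payoff 87. Profitable deviation.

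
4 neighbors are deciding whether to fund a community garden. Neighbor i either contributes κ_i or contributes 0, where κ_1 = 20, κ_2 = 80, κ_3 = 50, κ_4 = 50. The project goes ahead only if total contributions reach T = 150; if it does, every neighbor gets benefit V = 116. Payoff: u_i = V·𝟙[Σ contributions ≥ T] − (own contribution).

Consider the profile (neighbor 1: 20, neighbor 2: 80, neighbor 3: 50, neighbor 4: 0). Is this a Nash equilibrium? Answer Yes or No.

Total = 150 ≥ 150: provided.
Neighbor 1 (pledges 20, payoff 96): dropping to 0 → total 130, payoff 0. No gain.
Neighbor 2 (pledges 80, payoff 36): dropping to 0 → total 70, payoff 0. No gain.
Neighbor 3 (pledges 50, payoff 66): dropping to 0 → total 100, payoff 0. No gain.
Neighbor 4 (pledges 0, payoff 116): pledging 50 → total 200, payoff 66. No gain.

Yes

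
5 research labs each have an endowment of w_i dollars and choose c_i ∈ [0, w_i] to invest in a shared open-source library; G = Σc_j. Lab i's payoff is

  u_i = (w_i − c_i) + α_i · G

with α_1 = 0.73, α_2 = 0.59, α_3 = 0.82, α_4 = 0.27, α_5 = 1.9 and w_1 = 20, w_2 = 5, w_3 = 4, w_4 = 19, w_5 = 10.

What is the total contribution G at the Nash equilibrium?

10

∂u_i/∂c_i = α_i − 1, so lab i contributes w_i if α_i > 1, else 0.
α_i > 1 for i ∈ {5}; NE contributions (0, 0, 0, 0, 10), G = 10.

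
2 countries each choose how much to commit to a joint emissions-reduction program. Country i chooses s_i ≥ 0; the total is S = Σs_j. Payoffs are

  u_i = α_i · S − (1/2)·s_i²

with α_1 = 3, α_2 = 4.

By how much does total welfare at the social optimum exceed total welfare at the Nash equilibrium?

Country i's FOC: ∂u_i/∂s_i = α_i − s_i = 0, so s_i* = α_i.
NE contributions = (3, 4); S = 7.
W^NE = (Σα)·S − ½Σα_i² = 7² − ½·25 = 36.5.
Planner sets s_i = Σα_j = 7 for every i, so S^SO = 2·7 = 14.
W^SO = (Σα)·S^SO − ½·2·(Σα)² = (2/2)·7² = 49.
Deadweight loss = W^SO − W^NE = 12.5.

12.5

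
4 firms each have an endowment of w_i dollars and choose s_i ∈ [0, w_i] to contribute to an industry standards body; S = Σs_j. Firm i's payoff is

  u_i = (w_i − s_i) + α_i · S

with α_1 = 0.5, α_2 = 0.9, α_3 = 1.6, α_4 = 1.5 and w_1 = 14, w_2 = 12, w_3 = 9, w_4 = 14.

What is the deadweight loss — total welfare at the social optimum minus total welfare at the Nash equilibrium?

91

∂u_i/∂s_i = α_i − 1, so firm i contributes w_i if α_i > 1, else 0.
α_i > 1 for i ∈ {3, 4}; NE contributions (0, 0, 9, 14), S = 23.
W^NE = Σw_i − S^NE + (Σα_i)·S^NE = 49 + 3.5·23 = 129.5.
Planner: ∂(Σu_j)/∂s_i = Σα_j − 1 = 3.5 > 0, so everyone contributes w_i; S^SO = 49, W^SO = 49 + 3.5·49 = 220.5.
Deadweight loss = 91.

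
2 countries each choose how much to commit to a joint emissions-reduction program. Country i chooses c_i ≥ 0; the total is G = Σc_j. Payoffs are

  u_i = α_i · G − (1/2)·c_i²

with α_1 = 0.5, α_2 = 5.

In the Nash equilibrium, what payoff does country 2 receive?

15

Country i's FOC: ∂u_i/∂c_i = α_i − c_i = 0, so c_i* = α_i.
NE contributions = (0.5, 5); G = 5.5.
u_2 = α_2·G − ½·(c_2)² = 5·5.5 − ½·5² = 15.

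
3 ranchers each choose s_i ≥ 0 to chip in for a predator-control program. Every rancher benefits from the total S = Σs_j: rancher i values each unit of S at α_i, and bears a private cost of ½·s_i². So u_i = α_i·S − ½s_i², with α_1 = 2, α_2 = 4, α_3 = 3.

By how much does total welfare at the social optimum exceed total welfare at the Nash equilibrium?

Rancher i's FOC: ∂u_i/∂s_i = α_i − s_i = 0, so s_i* = α_i.
NE contributions = (2, 4, 3); S = 9.
W^NE = (Σα)·S − ½Σα_i² = 9² − ½·29 = 66.5.
Planner sets s_i = Σα_j = 9 for every i, so S^SO = 3·9 = 27.
W^SO = (Σα)·S^SO − ½·3·(Σα)² = (3/2)·9² = 121.5.
Deadweight loss = W^SO − W^NE = 55.

55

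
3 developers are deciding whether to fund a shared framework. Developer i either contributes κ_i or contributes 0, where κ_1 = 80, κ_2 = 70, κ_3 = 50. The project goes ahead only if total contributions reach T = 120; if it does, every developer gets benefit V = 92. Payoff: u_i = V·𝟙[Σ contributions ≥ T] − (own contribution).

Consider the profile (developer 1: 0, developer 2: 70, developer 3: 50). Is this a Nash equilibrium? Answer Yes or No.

Total = 120 ≥ 120: provided.
Developer 1 (pledges 0, payoff 92): pledging 80 → total 200, payoff 12. No gain.
Developer 2 (pledges 70, payoff 22): dropping to 0 → total 50, payoff 0. No gain.
Developer 3 (pledges 50, payoff 42): dropping to 0 → total 70, payoff 0. No gain.

Yes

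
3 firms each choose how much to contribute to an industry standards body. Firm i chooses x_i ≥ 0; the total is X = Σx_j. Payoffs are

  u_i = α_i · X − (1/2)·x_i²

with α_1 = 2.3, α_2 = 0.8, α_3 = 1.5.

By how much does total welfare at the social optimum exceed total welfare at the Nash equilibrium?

Firm i's FOC: ∂u_i/∂x_i = α_i − x_i = 0, so x_i* = α_i.
NE contributions = (2.3, 0.8, 1.5); X = 4.6.
W^NE = (Σα)·X − ½Σα_i² = 4.6² − ½·8.18 = 17.07.
Planner sets x_i = Σα_j = 4.6 for every i, so X^SO = 3·4.6 = 13.8.
W^SO = (Σα)·X^SO − ½·3·(Σα)² = (3/2)·4.6² = 31.74.
Deadweight loss = W^SO − W^NE = 14.67.

14.67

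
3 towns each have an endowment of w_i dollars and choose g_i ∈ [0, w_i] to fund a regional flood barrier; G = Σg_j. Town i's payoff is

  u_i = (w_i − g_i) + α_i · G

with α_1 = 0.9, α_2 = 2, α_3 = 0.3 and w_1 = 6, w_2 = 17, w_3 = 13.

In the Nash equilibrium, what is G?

∂u_i/∂g_i = α_i − 1, so town i contributes w_i if α_i > 1, else 0.
α_i > 1 for i ∈ {2}; NE contributions (0, 17, 0), G = 17.

17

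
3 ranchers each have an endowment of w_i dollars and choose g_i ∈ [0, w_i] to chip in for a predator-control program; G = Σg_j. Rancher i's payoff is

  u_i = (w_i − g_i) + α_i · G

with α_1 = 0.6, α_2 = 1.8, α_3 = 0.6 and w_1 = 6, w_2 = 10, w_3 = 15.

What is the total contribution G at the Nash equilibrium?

∂u_i/∂g_i = α_i − 1, so rancher i contributes w_i if α_i > 1, else 0.
α_i > 1 for i ∈ {2}; NE contributions (0, 10, 0), G = 10.

10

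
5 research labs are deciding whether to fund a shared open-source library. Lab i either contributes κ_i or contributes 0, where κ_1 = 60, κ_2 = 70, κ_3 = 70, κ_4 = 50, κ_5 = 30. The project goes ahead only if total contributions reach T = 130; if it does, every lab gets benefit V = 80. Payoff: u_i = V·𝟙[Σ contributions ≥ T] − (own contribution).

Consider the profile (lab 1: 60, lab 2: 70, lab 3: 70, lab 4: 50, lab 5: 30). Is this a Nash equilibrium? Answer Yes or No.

Total = 280 ≥ 130: provided.
Lab 1 (pledges 60, payoff 20): dropping to 0 → total 220, payoff 80. Profitable deviation.

No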